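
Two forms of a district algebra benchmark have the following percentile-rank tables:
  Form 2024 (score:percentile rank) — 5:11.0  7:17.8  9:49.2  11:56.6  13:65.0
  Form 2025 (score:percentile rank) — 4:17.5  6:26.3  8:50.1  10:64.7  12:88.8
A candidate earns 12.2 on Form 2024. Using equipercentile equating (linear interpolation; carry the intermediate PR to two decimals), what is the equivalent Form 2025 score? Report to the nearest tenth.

9.6

PR of 12.2 on Form 2024: 56.6 + (12.2 − 11)/(13 − 11) × (65.0 − 56.6) = 61.64
On Form 2025, PR 61.64 falls between score 8 (PR 50.1) and 10 (PR 64.7).
Interpolate: 8 + (61.64 − 50.1)/(64.7 − 50.1) × (10 − 8) = 9.6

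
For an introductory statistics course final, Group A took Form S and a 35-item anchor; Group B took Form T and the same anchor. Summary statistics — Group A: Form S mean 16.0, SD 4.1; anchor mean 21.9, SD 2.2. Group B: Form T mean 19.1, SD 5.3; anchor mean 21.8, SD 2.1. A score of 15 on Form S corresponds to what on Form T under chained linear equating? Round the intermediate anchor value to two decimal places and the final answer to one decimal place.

18.0

Form S → anchor (Group A): v = (2.2/4.1)(15 − 16.0) + 21.9 = 21.36
anchor → Form T (Group B): y = (5.3/2.1)(21.36 − 21.8) + 19.1 = 18.0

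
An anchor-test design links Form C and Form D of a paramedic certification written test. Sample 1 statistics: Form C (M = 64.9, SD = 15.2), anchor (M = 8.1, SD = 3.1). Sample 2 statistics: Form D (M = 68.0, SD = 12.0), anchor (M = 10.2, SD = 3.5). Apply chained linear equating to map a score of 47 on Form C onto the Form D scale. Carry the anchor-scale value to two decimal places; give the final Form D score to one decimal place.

48.3

Form C → anchor (Sample 1): v = (3.1/15.2)(47 − 64.9) + 8.1 = 4.45
anchor → Form D (Sample 2): y = (12.0/3.5)(4.45 − 10.2) + 68.0 = 48.3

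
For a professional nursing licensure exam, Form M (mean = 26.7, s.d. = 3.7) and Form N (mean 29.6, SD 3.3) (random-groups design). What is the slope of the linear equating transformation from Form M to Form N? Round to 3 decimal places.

A = SD_Y / SD_X = 3.3 / 3.7 = 0.892

0.892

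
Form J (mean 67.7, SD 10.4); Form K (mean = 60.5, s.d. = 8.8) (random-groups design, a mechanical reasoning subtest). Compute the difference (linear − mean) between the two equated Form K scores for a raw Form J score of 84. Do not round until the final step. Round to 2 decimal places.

-2.51

Mean-equated: 84 + (60.5 − 67.7) = 76.80
Linear-equated: (8.8/10.4)(84 − 67.7) + 60.5 = 74.292
Difference = 74.292 − 76.80 = -2.51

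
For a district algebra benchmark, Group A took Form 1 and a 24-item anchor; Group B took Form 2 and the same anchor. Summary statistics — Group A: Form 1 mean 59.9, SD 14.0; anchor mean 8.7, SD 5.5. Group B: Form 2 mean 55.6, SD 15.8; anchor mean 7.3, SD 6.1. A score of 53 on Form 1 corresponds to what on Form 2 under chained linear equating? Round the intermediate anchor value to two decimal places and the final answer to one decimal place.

52.2

Form 1 → anchor (Group A): v = (5.5/14.0)(53 − 59.9) + 8.7 = 5.99
anchor → Form 2 (Group B): y = (15.8/6.1)(5.99 − 7.3) + 55.6 = 52.2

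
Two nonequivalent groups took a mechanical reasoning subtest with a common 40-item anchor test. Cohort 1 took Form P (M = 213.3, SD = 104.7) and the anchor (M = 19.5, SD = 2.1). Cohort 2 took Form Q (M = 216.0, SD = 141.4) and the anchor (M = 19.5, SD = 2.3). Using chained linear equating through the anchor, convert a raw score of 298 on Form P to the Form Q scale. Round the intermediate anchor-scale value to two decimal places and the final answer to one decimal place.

320.5

Form P → anchor (Cohort 1): v = (2.1/104.7)(298 − 213.3) + 19.5 = 21.20
anchor → Form Q (Cohort 2): y = (141.4/2.3)(21.20 − 19.5) + 216.0 = 320.5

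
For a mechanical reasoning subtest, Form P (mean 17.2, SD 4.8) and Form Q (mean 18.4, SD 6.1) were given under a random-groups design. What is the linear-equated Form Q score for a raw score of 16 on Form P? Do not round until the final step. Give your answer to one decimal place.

16.9

Linear equating: y = (SD_Y/SD_X)(x − M_X) + M_Y
y = (6.1/4.8)(16 − 17.2) + 18.4
y = 1.270833 × -1.2 + 18.4 = -1.5250 + 18.4 = 16.9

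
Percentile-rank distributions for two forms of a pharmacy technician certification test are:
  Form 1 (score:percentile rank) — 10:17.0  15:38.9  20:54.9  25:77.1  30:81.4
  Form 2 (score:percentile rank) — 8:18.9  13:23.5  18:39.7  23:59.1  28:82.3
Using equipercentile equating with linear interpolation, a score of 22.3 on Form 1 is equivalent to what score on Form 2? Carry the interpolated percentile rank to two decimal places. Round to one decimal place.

PR of 22.3 on Form 1: 54.9 + (22.3 − 20)/(25 − 20) × (77.1 − 54.9) = 65.11
On Form 2, PR 65.11 falls between score 23 (PR 59.1) and 28 (PR 82.3).
Interpolate: 23 + (65.11 − 59.1)/(82.3 − 59.1) × (28 − 23) = 24.3

24.3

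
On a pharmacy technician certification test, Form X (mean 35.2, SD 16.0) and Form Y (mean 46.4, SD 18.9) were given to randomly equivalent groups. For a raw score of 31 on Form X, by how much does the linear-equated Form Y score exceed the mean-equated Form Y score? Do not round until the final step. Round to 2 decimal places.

-0.76

Mean-equated: 31 + (46.4 − 35.2) = 42.20
Linear-equated: (18.9/16.0)(31 − 35.2) + 46.4 = 41.439
Difference = 41.439 − 42.20 = -0.76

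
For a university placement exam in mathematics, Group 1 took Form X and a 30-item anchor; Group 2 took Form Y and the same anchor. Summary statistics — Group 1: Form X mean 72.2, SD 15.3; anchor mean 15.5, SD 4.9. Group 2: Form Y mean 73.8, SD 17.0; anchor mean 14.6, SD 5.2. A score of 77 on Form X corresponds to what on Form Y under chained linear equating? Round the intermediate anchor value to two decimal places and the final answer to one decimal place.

81.8

Form X → anchor (Group 1): v = (4.9/15.3)(77 − 72.2) + 15.5 = 17.04
anchor → Form Y (Group 2): y = (17.0/5.2)(17.04 − 14.6) + 73.8 = 81.8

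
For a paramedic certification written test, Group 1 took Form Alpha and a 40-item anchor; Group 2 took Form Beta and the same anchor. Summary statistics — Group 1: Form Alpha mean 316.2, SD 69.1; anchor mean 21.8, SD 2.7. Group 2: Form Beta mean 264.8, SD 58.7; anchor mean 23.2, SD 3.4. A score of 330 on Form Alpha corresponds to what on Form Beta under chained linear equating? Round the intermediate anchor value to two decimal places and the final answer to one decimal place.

250.0

Form Alpha → anchor (Group 1): v = (2.7/69.1)(330 − 316.2) + 21.8 = 22.34
anchor → Form Beta (Group 2): y = (58.7/3.4)(22.34 − 23.2) + 264.8 = 250.0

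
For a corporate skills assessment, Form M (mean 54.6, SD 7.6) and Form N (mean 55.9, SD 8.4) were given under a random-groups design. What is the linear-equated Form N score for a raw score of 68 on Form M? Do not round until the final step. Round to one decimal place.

Linear equating: y = (SD_Y/SD_X)(x − M_X) + M_Y
y = (8.4/7.6)(68 − 54.6) + 55.9
y = 1.105263 × 13.4 + 55.9 = 14.8105 + 55.9 = 70.7

70.7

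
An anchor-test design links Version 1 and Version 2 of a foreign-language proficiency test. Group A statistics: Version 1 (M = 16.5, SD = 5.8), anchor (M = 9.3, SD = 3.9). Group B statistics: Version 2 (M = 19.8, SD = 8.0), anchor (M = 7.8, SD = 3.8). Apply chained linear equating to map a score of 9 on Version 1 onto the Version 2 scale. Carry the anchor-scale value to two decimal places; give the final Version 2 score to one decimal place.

12.3

Version 1 → anchor (Group A): v = (3.9/5.8)(9 − 16.5) + 9.3 = 4.26
anchor → Version 2 (Group B): y = (8.0/3.8)(4.26 − 7.8) + 19.8 = 12.3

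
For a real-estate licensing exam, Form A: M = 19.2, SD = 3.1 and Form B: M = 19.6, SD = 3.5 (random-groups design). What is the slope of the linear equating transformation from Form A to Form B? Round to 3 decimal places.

1.129

A = SD_Y / SD_X = 3.5 / 3.1 = 1.129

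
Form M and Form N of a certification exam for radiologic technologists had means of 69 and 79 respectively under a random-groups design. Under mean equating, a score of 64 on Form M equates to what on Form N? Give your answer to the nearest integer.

74

Mean equating: y = x + (M_Y − M_X) = 64 + (79 − 69) = 74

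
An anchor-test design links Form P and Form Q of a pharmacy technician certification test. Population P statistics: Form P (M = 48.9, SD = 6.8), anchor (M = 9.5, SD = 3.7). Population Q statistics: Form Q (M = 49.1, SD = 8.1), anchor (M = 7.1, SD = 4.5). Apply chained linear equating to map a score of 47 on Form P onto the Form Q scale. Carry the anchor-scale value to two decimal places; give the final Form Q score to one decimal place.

51.6

Form P → anchor (Population P): v = (3.7/6.8)(47 − 48.9) + 9.5 = 8.47
anchor → Form Q (Population Q): y = (8.1/4.5)(8.47 − 7.1) + 49.1 = 51.6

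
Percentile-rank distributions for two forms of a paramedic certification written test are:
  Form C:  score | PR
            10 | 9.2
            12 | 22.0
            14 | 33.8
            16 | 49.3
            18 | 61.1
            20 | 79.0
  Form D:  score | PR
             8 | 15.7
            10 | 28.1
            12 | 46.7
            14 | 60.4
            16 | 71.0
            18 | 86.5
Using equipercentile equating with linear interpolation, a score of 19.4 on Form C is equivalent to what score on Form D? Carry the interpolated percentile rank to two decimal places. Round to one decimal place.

16.3

PR of 19.4 on Form C: 61.1 + (19.4 − 18)/(20 − 18) × (79.0 − 61.1) = 73.63
On Form D, PR 73.63 falls between score 16 (PR 71.0) and 18 (PR 86.5).
Interpolate: 16 + (73.63 − 71.0)/(86.5 − 71.0) × (18 − 16) = 16.3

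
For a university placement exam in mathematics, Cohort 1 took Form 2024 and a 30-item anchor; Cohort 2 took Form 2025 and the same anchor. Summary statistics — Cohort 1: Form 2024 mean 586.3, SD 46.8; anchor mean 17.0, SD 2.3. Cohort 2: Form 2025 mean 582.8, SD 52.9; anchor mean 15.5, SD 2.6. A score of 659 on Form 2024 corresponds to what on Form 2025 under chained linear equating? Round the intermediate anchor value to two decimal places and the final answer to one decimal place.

686.0

Form 2024 → anchor (Cohort 1): v = (2.3/46.8)(659 − 586.3) + 17.0 = 20.57
anchor → Form 2025 (Cohort 2): y = (52.9/2.6)(20.57 − 15.5) + 582.8 = 686.0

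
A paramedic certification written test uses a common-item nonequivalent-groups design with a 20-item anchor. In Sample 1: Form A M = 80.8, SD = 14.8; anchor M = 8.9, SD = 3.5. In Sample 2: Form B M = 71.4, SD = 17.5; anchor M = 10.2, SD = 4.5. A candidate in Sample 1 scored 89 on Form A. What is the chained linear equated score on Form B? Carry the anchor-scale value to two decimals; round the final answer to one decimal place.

Form A → anchor (Sample 1): v = (3.5/14.8)(89 − 80.8) + 8.9 = 10.84
anchor → Form B (Sample 2): y = (17.5/4.5)(10.84 − 10.2) + 71.4 = 73.9

73.9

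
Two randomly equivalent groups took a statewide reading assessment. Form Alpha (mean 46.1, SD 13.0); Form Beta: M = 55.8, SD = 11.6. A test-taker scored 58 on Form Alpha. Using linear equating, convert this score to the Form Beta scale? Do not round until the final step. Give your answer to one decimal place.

66.4

Linear equating: y = (SD_Y/SD_X)(x − M_X) + M_Y
y = (11.6/13.0)(58 − 46.1) + 55.8
y = 0.892308 × 11.9 + 55.8 = 10.6185 + 55.8 = 66.4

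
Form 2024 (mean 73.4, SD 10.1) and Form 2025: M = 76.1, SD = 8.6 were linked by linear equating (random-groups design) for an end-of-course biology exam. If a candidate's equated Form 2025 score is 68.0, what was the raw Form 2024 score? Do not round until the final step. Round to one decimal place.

Invert y = (SD_Y/SD_X)(x − M_X) + M_Y:
x = (SD_X/SD_Y)(y − M_Y) + M_X = (10.1/8.6)(68.0 − 76.1) + 73.4
x = 1.174419 × -8.100 + 73.4 = 63.9

63.9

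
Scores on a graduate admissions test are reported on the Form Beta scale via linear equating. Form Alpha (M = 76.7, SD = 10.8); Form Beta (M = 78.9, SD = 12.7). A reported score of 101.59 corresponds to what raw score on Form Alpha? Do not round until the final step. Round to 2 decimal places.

96.00

Invert y = (SD_Y/SD_X)(x − M_X) + M_Y:
x = (SD_X/SD_Y)(y − M_Y) + M_X = (10.8/12.7)(101.59 − 78.9) + 76.7
x = 0.850394 × 22.690 + 76.7 = 96.00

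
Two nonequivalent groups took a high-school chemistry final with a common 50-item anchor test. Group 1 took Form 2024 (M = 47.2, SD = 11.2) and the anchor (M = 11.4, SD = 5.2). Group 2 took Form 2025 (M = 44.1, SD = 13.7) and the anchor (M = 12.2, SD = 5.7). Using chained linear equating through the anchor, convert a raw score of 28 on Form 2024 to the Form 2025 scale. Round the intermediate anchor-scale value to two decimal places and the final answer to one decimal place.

Form 2024 → anchor (Group 1): v = (5.2/11.2)(28 − 47.2) + 11.4 = 2.49
anchor → Form 2025 (Group 2): y = (13.7/5.7)(2.49 − 12.2) + 44.1 = 20.8

20.8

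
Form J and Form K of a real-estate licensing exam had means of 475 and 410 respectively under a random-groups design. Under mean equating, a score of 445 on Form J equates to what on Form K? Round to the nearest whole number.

Mean equating: y = x + (M_Y − M_X) = 445 + (410 − 475) = 380

380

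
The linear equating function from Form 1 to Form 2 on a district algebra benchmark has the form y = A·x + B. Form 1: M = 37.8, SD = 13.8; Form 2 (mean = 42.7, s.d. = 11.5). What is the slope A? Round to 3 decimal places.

0.833

A = SD_Y / SD_X = 11.5 / 13.8 = 0.833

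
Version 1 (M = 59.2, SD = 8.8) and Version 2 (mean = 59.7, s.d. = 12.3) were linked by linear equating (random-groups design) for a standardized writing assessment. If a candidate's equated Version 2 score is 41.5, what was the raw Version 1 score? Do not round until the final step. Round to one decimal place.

46.2

Invert y = (SD_Y/SD_X)(x − M_X) + M_Y:
x = (SD_X/SD_Y)(y − M_Y) + M_X = (8.8/12.3)(41.5 − 59.7) + 59.2
x = 0.715447 × -18.200 + 59.2 = 46.2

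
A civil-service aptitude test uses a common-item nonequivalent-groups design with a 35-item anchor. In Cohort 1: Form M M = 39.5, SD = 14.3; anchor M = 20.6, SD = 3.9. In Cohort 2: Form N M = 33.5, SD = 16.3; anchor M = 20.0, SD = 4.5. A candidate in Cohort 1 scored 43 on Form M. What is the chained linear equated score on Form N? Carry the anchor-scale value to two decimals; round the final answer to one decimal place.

39.1

Form M → anchor (Cohort 1): v = (3.9/14.3)(43 − 39.5) + 20.6 = 21.55
anchor → Form N (Cohort 2): y = (16.3/4.5)(21.55 − 20.0) + 33.5 = 39.1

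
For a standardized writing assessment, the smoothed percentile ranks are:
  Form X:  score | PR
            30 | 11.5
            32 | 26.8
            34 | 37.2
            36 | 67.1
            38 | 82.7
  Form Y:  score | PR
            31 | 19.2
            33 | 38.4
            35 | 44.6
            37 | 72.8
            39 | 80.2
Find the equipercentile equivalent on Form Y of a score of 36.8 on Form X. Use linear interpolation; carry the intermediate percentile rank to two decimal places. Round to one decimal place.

PR of 36.8 on Form X: 67.1 + (36.8 − 36)/(38 − 36) × (82.7 − 67.1) = 73.34
On Form Y, PR 73.34 falls between score 37 (PR 72.8) and 39 (PR 80.2).
Interpolate: 37 + (73.34 − 72.8)/(80.2 − 72.8) × (39 − 37) = 37.1

37.1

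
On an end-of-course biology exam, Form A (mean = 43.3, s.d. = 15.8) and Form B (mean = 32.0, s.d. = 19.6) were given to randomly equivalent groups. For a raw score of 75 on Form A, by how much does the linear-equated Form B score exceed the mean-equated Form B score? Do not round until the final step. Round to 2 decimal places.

7.62

Mean-equated: 75 + (32.0 − 43.3) = 63.70
Linear-equated: (19.6/15.8)(75 − 43.3) + 32.0 = 71.324
Difference = 71.324 − 63.70 = 7.62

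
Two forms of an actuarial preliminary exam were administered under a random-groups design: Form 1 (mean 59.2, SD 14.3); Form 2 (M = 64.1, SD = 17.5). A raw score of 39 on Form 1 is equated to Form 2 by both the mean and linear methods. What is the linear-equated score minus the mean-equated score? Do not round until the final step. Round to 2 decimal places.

Mean-equated: 39 + (64.1 − 59.2) = 43.90
Linear-equated: (17.5/14.3)(39 − 59.2) + 64.1 = 39.380
Difference = 39.380 − 43.90 = -4.52

-4.52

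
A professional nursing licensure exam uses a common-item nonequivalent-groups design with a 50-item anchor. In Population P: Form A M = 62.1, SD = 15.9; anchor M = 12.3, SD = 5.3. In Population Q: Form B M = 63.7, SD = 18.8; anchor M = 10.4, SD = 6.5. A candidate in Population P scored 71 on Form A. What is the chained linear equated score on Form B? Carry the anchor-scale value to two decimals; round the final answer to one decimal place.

77.8

Form A → anchor (Population P): v = (5.3/15.9)(71 − 62.1) + 12.3 = 15.27
anchor → Form B (Population Q): y = (18.8/6.5)(15.27 − 10.4) + 63.7 = 77.8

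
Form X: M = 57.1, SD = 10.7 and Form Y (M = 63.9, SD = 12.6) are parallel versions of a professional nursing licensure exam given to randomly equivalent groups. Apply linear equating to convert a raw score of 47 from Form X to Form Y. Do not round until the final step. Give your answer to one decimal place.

52.0

Linear equating: y = (SD_Y/SD_X)(x − M_X) + M_Y
y = (12.6/10.7)(47 − 57.1) + 63.9
y = 1.177570 × -10.1 + 63.9 = -11.8935 + 63.9 = 52.0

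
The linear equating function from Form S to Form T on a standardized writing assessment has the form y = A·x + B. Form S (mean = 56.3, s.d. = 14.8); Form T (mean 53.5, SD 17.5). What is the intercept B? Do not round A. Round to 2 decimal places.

-13.07

A = SD_Y / SD_X = 17.5 / 14.8 = 1.182432
B = M_Y − A·M_X = 53.5 − 1.182432 × 56.3 = -13.07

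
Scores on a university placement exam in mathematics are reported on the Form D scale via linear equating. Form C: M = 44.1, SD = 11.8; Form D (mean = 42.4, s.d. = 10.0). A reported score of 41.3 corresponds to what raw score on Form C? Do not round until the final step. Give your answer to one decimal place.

Invert y = (SD_Y/SD_X)(x − M_X) + M_Y:
x = (SD_X/SD_Y)(y − M_Y) + M_X = (11.8/10.0)(41.3 − 42.4) + 44.1
x = 1.180000 × -1.100 + 44.1 = 42.8

42.8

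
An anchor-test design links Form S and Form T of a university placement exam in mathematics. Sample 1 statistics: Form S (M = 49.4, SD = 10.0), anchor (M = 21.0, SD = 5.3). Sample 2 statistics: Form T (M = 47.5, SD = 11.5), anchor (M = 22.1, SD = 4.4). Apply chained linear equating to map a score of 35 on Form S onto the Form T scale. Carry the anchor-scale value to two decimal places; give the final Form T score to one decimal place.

24.7

Form S → anchor (Sample 1): v = (5.3/10.0)(35 − 49.4) + 21.0 = 13.37
anchor → Form T (Sample 2): y = (11.5/4.4)(13.37 − 22.1) + 47.5 = 24.7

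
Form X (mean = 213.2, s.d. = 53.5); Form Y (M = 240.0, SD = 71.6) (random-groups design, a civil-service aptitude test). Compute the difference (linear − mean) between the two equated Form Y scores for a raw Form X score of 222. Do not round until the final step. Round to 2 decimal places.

2.98

Mean-equated: 222 + (240.0 − 213.2) = 248.80
Linear-equated: (71.6/53.5)(222 − 213.2) + 240.0 = 251.777
Difference = 251.777 − 248.80 = 2.98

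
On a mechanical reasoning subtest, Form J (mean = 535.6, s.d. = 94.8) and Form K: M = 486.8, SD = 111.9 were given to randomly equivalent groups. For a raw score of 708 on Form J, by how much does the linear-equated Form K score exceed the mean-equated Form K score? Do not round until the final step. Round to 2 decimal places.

Mean-equated: 708 + (486.8 − 535.6) = 659.20
Linear-equated: (111.9/94.8)(708 − 535.6) + 486.8 = 690.297
Difference = 690.297 − 659.20 = 31.10

31.10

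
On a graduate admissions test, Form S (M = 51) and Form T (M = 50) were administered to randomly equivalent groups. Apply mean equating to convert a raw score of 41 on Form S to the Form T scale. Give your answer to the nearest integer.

40

Mean equating: y = x + (M_Y − M_X) = 41 + (50 − 51) = 40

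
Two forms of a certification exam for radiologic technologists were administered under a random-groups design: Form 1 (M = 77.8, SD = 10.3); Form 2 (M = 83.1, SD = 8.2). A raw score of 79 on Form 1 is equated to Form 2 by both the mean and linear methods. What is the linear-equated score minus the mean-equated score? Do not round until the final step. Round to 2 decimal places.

Mean-equated: 79 + (83.1 − 77.8) = 84.30
Linear-equated: (8.2/10.3)(79 − 77.8) + 83.1 = 84.055
Difference = 84.055 − 84.30 = -0.24

-0.24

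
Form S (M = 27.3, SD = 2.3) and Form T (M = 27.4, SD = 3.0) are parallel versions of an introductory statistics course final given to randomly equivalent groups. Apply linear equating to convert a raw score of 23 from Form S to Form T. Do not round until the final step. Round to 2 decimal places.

Linear equating: y = (SD_Y/SD_X)(x − M_X) + M_Y
y = (3.0/2.3)(23 − 27.3) + 27.4
y = 1.304348 × -4.3 + 27.4 = -5.6087 + 27.4 = 21.79

21.79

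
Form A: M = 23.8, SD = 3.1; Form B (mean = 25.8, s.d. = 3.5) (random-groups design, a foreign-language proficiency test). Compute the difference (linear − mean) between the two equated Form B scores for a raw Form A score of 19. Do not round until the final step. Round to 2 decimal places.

-0.62

Mean-equated: 19 + (25.8 − 23.8) = 21.00
Linear-equated: (3.5/3.1)(19 − 23.8) + 25.8 = 20.381
Difference = 20.381 − 21.00 = -0.62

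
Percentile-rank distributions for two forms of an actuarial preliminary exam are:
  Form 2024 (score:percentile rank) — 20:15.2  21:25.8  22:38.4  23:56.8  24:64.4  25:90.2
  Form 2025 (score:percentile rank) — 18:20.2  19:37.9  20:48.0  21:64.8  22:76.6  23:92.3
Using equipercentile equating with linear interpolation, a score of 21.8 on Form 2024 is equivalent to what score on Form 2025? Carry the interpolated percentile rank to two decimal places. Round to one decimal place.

PR of 21.8 on Form 2024: 25.8 + (21.8 − 21)/(22 − 21) × (38.4 − 25.8) = 35.88
On Form 2025, PR 35.88 falls between score 18 (PR 20.2) and 19 (PR 37.9).
Interpolate: 18 + (35.88 − 20.2)/(37.9 − 20.2) × (19 − 18) = 18.9

18.9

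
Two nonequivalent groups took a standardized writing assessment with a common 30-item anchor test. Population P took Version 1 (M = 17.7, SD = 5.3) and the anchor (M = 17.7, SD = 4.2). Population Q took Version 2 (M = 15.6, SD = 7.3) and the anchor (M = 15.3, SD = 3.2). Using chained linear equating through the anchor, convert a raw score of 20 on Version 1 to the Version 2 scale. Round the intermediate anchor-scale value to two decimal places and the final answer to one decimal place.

Version 1 → anchor (Population P): v = (4.2/5.3)(20 − 17.7) + 17.7 = 19.52
anchor → Version 2 (Population Q): y = (7.3/3.2)(19.52 − 15.3) + 15.6 = 25.2

25.2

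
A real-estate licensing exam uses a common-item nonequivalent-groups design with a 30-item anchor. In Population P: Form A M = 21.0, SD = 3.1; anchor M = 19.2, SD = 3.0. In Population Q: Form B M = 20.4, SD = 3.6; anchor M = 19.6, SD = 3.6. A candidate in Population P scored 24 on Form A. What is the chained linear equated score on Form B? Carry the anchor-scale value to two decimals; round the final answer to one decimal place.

22.9

Form A → anchor (Population P): v = (3.0/3.1)(24 − 21.0) + 19.2 = 22.10
anchor → Form B (Population Q): y = (3.6/3.6)(22.10 − 19.6) + 20.4 = 22.9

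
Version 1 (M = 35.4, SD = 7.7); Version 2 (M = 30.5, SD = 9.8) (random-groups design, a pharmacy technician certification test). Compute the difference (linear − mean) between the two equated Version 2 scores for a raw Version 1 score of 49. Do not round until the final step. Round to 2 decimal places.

Mean-equated: 49 + (30.5 − 35.4) = 44.10
Linear-equated: (9.8/7.7)(49 − 35.4) + 30.5 = 47.809
Difference = 47.809 − 44.10 = 3.71

3.71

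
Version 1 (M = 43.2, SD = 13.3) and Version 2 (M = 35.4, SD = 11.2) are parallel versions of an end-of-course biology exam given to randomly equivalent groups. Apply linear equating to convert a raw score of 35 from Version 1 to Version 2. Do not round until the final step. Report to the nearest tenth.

Linear equating: y = (SD_Y/SD_X)(x − M_X) + M_Y
y = (11.2/13.3)(35 − 43.2) + 35.4
y = 0.842105 × -8.2 + 35.4 = -6.9053 + 35.4 = 28.5

28.5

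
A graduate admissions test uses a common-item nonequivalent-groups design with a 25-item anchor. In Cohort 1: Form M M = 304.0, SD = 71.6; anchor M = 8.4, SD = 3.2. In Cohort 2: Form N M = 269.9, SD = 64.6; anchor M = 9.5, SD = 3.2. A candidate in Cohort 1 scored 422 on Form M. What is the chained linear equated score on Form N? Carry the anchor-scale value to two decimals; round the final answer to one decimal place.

354.1

Form M → anchor (Cohort 1): v = (3.2/71.6)(422 − 304.0) + 8.4 = 13.67
anchor → Form N (Cohort 2): y = (64.6/3.2)(13.67 − 9.5) + 269.9 = 354.1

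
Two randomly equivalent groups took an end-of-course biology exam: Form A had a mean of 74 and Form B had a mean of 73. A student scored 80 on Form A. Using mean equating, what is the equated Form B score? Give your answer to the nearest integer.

79

Mean equating: y = x + (M_Y − M_X) = 80 + (73 − 74) = 79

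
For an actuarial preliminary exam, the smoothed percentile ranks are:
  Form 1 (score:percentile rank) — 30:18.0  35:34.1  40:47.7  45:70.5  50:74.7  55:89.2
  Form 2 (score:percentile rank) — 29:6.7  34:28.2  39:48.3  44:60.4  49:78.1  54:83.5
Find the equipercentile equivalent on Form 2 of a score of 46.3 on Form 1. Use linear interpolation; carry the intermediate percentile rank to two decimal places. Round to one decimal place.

47.2

PR of 46.3 on Form 1: 70.5 + (46.3 − 45)/(50 − 45) × (74.7 − 70.5) = 71.59
On Form 2, PR 71.59 falls between score 44 (PR 60.4) and 49 (PR 78.1).
Interpolate: 44 + (71.59 − 60.4)/(78.1 − 60.4) × (49 − 44) = 47.2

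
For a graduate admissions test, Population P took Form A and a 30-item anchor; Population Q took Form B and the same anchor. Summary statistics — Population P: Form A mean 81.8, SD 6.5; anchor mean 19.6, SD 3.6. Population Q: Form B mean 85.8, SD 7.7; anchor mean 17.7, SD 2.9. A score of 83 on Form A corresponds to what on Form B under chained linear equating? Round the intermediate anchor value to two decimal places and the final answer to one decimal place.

92.6

Form A → anchor (Population P): v = (3.6/6.5)(83 − 81.8) + 19.6 = 20.26
anchor → Form B (Population Q): y = (7.7/2.9)(20.26 − 17.7) + 85.8 = 92.6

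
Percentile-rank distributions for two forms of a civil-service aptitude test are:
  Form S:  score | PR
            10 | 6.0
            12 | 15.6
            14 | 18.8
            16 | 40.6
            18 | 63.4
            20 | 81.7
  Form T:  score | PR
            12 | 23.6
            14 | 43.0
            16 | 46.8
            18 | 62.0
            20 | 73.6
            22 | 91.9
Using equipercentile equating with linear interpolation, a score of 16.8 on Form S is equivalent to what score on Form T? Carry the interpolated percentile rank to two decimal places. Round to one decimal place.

PR of 16.8 on Form S: 40.6 + (16.8 − 16)/(18 − 16) × (63.4 − 40.6) = 49.72
On Form T, PR 49.72 falls between score 16 (PR 46.8) and 18 (PR 62.0).
Interpolate: 16 + (49.72 − 46.8)/(62.0 − 46.8) × (18 − 16) = 16.4

16.4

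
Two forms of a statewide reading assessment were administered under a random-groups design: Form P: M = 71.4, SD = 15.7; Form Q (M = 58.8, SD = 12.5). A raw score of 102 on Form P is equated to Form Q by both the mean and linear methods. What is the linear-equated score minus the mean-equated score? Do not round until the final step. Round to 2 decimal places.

-6.24

Mean-equated: 102 + (58.8 − 71.4) = 89.40
Linear-equated: (12.5/15.7)(102 − 71.4) + 58.8 = 83.163
Difference = 83.163 − 89.40 = -6.24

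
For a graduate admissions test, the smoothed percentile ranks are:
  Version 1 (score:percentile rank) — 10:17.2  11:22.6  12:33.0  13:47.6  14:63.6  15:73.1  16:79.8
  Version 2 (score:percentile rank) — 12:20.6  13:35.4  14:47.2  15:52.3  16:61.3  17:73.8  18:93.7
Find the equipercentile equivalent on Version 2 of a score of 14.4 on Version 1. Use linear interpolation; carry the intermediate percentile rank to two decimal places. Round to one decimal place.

16.5

PR of 14.4 on Version 1: 63.6 + (14.4 − 14)/(15 − 14) × (73.1 − 63.6) = 67.40
On Version 2, PR 67.40 falls between score 16 (PR 61.3) and 17 (PR 73.8).
Interpolate: 16 + (67.40 − 61.3)/(73.8 − 61.3) × (17 − 16) = 16.5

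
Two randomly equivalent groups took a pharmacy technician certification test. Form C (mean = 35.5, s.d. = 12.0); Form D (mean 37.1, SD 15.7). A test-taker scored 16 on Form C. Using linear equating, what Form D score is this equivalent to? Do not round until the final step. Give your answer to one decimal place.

11.6

Linear equating: y = (SD_Y/SD_X)(x − M_X) + M_Y
y = (15.7/12.0)(16 − 35.5) + 37.1
y = 1.308333 × -19.5 + 37.1 = -25.5125 + 37.1 = 11.6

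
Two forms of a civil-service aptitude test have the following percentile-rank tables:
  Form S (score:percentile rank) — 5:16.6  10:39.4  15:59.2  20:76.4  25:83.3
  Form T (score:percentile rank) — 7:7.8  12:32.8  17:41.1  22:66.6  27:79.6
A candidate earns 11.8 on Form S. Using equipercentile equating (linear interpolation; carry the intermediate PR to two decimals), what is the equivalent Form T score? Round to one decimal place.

PR of 11.8 on Form S: 39.4 + (11.8 − 10)/(15 − 10) × (59.2 − 39.4) = 46.53
On Form T, PR 46.53 falls between score 17 (PR 41.1) and 22 (PR 66.6).
Interpolate: 17 + (46.53 − 41.1)/(66.6 − 41.1) × (22 − 17) = 18.1

18.1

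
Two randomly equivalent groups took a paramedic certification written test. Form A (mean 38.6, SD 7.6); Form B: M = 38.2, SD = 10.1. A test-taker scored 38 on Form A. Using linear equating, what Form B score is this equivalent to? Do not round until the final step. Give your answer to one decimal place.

37.4

Linear equating: y = (SD_Y/SD_X)(x − M_X) + M_Y
y = (10.1/7.6)(38 − 38.6) + 38.2
y = 1.328947 × -0.6 + 38.2 = -0.7974 + 38.2 = 37.4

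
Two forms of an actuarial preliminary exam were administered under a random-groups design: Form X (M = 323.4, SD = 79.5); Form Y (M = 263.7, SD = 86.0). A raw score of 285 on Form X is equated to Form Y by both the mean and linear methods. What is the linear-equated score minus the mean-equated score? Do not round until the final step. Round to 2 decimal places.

-3.14

Mean-equated: 285 + (263.7 − 323.4) = 225.30
Linear-equated: (86.0/79.5)(285 − 323.4) + 263.7 = 222.160
Difference = 222.160 − 225.30 = -3.14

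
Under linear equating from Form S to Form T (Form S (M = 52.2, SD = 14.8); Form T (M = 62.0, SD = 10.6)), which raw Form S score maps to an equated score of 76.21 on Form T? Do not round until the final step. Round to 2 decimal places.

Invert y = (SD_Y/SD_X)(x − M_X) + M_Y:
x = (SD_X/SD_Y)(y − M_Y) + M_X = (14.8/10.6)(76.21 − 62.0) + 52.2
x = 1.396226 × 14.210 + 52.2 = 72.04

72.04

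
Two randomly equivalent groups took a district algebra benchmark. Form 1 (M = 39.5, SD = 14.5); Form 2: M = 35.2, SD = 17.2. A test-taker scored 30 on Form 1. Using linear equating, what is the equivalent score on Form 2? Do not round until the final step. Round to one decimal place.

Linear equating: y = (SD_Y/SD_X)(x − M_X) + M_Y
y = (17.2/14.5)(30 − 39.5) + 35.2
y = 1.186207 × -9.5 + 35.2 = -11.2690 + 35.2 = 23.9

23.9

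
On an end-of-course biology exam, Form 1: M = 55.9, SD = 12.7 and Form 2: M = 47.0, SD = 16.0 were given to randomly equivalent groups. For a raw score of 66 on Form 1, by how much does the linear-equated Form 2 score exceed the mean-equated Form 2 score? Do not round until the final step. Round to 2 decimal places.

2.62

Mean-equated: 66 + (47.0 − 55.9) = 57.10
Linear-equated: (16.0/12.7)(66 − 55.9) + 47.0 = 59.724
Difference = 59.724 − 57.10 = 2.62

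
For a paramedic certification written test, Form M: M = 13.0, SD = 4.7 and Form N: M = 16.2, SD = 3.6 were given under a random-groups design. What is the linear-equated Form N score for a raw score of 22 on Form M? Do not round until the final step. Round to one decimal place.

Linear equating: y = (SD_Y/SD_X)(x − M_X) + M_Y
y = (3.6/4.7)(22 − 13.0) + 16.2
y = 0.765957 × 9.0 + 16.2 = 6.8936 + 16.2 = 23.1

23.1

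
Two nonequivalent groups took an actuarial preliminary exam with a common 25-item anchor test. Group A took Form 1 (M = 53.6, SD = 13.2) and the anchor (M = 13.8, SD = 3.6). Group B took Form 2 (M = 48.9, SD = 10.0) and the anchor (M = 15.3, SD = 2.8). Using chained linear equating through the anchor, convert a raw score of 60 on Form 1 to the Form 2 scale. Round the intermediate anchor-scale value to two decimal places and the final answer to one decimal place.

Form 1 → anchor (Group A): v = (3.6/13.2)(60 − 53.6) + 13.8 = 15.55
anchor → Form 2 (Group B): y = (10.0/2.8)(15.55 − 15.3) + 48.9 = 49.8

49.8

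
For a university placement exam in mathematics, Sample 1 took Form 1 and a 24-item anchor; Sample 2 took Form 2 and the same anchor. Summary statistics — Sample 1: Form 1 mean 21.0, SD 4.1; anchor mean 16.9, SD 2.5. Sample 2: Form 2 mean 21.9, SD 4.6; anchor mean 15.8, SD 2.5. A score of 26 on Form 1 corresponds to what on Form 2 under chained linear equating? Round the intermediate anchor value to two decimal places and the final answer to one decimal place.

29.5

Form 1 → anchor (Sample 1): v = (2.5/4.1)(26 − 21.0) + 16.9 = 19.95
anchor → Form 2 (Sample 2): y = (4.6/2.5)(19.95 − 15.8) + 21.9 = 29.5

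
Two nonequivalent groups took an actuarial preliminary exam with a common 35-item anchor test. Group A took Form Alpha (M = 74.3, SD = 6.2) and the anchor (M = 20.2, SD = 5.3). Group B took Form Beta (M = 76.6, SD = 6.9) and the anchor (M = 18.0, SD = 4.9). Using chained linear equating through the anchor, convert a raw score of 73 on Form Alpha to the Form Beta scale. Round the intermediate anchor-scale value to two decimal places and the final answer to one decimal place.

Form Alpha → anchor (Group A): v = (5.3/6.2)(73 − 74.3) + 20.2 = 19.09
anchor → Form Beta (Group B): y = (6.9/4.9)(19.09 − 18.0) + 76.6 = 78.1

78.1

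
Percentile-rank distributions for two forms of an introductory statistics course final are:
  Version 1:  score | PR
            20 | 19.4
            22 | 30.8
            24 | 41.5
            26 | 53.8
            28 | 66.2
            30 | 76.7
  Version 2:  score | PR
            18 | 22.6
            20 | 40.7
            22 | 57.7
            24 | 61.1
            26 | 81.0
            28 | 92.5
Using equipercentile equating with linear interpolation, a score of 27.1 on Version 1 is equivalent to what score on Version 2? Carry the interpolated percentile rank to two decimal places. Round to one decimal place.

23.7

PR of 27.1 on Version 1: 53.8 + (27.1 − 26)/(28 − 26) × (66.2 − 53.8) = 60.62
On Version 2, PR 60.62 falls between score 22 (PR 57.7) and 24 (PR 61.1).
Interpolate: 22 + (60.62 − 57.7)/(61.1 − 57.7) × (24 − 22) = 23.7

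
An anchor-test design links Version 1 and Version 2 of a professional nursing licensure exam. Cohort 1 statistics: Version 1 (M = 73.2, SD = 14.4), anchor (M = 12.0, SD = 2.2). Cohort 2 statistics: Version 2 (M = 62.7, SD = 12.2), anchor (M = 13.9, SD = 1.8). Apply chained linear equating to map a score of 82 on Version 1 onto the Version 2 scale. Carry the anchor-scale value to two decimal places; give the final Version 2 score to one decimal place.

58.9

Version 1 → anchor (Cohort 1): v = (2.2/14.4)(82 − 73.2) + 12.0 = 13.34
anchor → Version 2 (Cohort 2): y = (12.2/1.8)(13.34 − 13.9) + 62.7 = 58.9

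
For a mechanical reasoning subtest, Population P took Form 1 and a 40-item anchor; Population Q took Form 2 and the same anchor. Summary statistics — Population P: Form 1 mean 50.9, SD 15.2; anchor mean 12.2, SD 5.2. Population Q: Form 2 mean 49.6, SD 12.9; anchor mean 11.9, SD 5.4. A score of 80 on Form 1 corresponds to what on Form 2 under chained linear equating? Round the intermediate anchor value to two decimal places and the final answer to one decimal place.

Form 1 → anchor (Population P): v = (5.2/15.2)(80 − 50.9) + 12.2 = 22.16
anchor → Form 2 (Population Q): y = (12.9/5.4)(22.16 − 11.9) + 49.6 = 74.1

74.1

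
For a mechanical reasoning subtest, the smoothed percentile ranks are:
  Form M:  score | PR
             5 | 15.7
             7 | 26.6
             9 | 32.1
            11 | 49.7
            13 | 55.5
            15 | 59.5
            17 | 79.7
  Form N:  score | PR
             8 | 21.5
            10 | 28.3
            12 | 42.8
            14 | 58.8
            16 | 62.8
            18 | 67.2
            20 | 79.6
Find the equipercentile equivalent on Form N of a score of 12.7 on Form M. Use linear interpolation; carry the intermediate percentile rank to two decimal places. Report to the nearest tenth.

13.5

PR of 12.7 on Form M: 49.7 + (12.7 − 11)/(13 − 11) × (55.5 − 49.7) = 54.63
On Form N, PR 54.63 falls between score 12 (PR 42.8) and 14 (PR 58.8).
Interpolate: 12 + (54.63 − 42.8)/(58.8 − 42.8) × (14 − 12) = 13.5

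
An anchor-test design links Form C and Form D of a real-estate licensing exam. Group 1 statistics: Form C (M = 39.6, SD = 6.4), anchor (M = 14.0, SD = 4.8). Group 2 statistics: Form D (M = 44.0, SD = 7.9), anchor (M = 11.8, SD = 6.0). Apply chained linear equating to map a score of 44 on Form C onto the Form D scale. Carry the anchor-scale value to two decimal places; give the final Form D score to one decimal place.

Form C → anchor (Group 1): v = (4.8/6.4)(44 − 39.6) + 14.0 = 17.30
anchor → Form D (Group 2): y = (7.9/6.0)(17.30 − 11.8) + 44.0 = 51.2

51.2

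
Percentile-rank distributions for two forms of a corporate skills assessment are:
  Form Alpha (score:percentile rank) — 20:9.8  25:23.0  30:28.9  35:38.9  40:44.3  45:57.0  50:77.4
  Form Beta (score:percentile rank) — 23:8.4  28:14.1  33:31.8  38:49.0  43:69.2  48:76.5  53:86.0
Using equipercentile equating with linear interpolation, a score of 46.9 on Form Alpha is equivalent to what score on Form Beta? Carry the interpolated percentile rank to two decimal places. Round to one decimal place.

41.9

PR of 46.9 on Form Alpha: 57.0 + (46.9 − 45)/(50 − 45) × (77.4 − 57.0) = 64.75
On Form Beta, PR 64.75 falls between score 38 (PR 49.0) and 43 (PR 69.2).
Interpolate: 38 + (64.75 − 49.0)/(69.2 − 49.0) × (43 − 38) = 41.9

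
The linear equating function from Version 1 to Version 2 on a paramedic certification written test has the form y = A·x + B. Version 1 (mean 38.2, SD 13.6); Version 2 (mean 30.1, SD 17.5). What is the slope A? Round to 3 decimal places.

A = SD_Y / SD_X = 17.5 / 13.6 = 1.287

1.287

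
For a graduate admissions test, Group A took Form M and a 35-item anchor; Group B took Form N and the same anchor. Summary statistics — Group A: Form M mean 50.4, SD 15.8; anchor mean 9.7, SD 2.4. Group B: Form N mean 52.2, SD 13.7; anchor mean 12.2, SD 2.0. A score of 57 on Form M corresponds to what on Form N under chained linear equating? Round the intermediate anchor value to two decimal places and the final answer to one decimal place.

Form M → anchor (Group A): v = (2.4/15.8)(57 − 50.4) + 9.7 = 10.70
anchor → Form N (Group B): y = (13.7/2.0)(10.70 − 12.2) + 52.2 = 41.9

41.9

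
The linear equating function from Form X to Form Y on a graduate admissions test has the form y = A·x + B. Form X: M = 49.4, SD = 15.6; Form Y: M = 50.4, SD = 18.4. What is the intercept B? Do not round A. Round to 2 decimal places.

A = SD_Y / SD_X = 18.4 / 15.6 = 1.179487
B = M_Y − A·M_X = 50.4 − 1.179487 × 49.4 = -7.87

-7.87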